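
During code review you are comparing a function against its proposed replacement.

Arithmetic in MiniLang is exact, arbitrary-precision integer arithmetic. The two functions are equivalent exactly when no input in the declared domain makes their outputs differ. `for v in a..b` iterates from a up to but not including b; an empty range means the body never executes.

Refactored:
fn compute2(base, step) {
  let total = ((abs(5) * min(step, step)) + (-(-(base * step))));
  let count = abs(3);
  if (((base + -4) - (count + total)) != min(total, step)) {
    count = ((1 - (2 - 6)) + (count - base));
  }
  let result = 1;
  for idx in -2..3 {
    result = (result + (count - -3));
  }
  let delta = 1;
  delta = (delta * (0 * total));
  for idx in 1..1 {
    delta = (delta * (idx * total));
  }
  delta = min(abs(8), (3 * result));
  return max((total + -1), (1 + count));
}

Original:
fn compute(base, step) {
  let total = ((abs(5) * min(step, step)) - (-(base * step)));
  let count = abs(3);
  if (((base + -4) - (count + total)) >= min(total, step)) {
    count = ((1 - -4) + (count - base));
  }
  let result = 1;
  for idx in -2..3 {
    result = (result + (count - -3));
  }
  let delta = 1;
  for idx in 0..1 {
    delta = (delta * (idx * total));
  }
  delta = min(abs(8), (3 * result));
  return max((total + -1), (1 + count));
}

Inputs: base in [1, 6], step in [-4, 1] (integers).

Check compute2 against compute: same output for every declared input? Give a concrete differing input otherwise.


Take base=1, step=0.
compute: total := 0 | count := 3 | (((base + -4) - (count + total)) >= min(total, step)): false | result := 1 | iter idx=-2: | result := 7 | iter idx=-1: | result := 13 | iter idx=0: | result := 19 | iter idx=1: | result := 25 | iter idx=2: | result := 31 | delta := 1 | iter idx=0: | delta := 0 | delta := 8 | result 4
compute2: total := 0 | count := 3 | (((base + -4) - (count + total)) != min(total, step)): true | count := 7 | result := 1 | iter idx=-2: | result := 11 | iter idx=-1: | result := 21 | iter idx=0: | result := 31 | iter idx=1: | result := 41 | iter idx=2: | result := 51 | delta := 1 | delta := 0 | loop over idx: empty range | delta := 8 | result 8
4 and 8 differ, so these are not the same function on this domain.
verdict: not equivalent; witness: base=1, step=0


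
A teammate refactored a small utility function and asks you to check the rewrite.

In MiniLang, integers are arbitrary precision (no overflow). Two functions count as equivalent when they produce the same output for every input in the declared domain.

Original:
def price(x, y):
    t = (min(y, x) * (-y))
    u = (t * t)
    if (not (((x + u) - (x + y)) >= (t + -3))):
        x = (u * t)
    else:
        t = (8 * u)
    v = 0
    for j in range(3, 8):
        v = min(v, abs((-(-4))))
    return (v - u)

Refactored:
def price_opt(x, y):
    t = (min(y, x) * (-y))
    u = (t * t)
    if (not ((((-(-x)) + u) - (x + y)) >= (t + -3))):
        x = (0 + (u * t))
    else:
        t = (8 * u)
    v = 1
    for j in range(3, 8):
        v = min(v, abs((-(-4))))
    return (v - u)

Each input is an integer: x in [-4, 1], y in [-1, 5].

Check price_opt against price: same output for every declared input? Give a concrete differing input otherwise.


On input x=-4, y=-1, price returns -16 while price_opt returns -15.
verdict: not equivalent; witness: x=-4, y=-1


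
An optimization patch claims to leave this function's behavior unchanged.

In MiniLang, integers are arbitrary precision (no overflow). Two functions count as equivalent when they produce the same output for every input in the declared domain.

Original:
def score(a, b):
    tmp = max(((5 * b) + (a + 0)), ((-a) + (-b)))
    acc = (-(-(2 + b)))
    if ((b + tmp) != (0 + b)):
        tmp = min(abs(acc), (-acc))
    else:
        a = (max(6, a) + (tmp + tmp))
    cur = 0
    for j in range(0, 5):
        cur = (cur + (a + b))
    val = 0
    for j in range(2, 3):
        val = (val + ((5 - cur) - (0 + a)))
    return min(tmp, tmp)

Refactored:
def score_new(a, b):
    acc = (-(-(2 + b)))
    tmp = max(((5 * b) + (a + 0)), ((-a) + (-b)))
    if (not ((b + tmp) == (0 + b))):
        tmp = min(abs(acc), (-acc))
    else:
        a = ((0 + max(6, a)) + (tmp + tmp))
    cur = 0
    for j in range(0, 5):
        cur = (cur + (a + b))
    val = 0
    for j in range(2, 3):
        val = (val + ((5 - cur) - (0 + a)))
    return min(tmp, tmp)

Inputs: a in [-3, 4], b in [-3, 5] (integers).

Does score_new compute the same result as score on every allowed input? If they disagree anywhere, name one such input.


The two versions differ — the changes include constant usage differs, and boolean connective usage differs, and comparison usage differs, and arithmetic usage differs.
As a probe, take a=-1, b=3: score runs tmp=14, then acc=5, then ((b + tmp) != (0 + b)) is true, then tmp=-5, then cur=0, then (j=0), then cur=2, then (j=1), then cur=4, then (j=2), then cur=6, then (j=3), then cur=8, then (j=4), then cur=10, then val=0, then (j=2), then val=-4, then returns -5; score_new runs acc=5, then tmp=14, then (not ((b + tmp) == (0 + b))) is true, then tmp=-5, then cur=0, then (j=0), then cur=2, then (j=1), then cur=4, then (j=2), then cur=6, then (j=3), then cur=8, then (j=4), then cur=10, then val=0, then (j=2), then val=-4, then returns -5; both end at -5.
Every one of the 72 inputs gives matching results.
verdict: equivalent


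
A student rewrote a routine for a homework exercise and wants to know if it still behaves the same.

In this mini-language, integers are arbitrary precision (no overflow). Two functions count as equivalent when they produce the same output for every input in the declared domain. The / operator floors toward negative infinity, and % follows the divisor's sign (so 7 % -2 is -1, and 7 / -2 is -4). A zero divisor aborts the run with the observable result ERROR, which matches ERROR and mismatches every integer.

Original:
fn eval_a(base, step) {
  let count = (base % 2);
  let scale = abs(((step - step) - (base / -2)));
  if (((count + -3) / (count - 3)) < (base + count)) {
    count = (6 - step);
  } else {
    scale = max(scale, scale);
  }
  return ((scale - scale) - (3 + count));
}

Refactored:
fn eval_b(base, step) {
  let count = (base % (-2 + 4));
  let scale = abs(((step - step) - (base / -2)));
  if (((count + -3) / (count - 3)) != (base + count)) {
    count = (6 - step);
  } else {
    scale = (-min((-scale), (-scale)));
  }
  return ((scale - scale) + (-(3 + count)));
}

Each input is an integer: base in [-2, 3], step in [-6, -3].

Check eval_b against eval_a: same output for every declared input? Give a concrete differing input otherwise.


Not equivalent: base=-2, step=-6 separates them (-3 vs -15).
eval_a: count = 0; scale = 1; (((count + -3) / (count - 3)) < (base + count)) -> false; scale = 1; return -3
eval_b: count = 0; scale = 1; (((count + -3) / (count - 3)) != (base + count)) -> true; count = 12; return -15
verdict: not equivalent; witness: base=-2, step=-6


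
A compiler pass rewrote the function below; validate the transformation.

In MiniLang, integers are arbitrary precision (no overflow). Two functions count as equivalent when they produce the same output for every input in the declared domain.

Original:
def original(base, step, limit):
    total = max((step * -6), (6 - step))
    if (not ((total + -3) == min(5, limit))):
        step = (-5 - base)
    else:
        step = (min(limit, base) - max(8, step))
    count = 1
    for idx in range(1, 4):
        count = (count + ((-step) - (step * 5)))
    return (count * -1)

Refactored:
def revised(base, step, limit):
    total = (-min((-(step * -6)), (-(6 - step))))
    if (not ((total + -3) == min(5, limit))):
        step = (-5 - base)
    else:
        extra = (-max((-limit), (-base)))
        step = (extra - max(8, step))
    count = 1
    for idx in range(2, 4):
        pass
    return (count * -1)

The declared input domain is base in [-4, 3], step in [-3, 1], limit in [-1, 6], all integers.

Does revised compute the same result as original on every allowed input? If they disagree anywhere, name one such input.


The rewrite breaks on base=-4, step=-3, limit=-1, where the results are -19 and -1.
original: total := 18 | (not ((total + -3) == min(5, limit))): true | step := -1 | count := 1 | iter idx=1: | count := 7 | iter idx=2: | count := 13 | iter idx=3: | count := 19 | result -19
revised: total := 18 | (not ((total + -3) == min(5, limit))): true | step := -1 | count := 1 | iter idx=2: | iter idx=3: | result -1
verdict: not equivalent; witness: base=-4, step=-3, limit=-1


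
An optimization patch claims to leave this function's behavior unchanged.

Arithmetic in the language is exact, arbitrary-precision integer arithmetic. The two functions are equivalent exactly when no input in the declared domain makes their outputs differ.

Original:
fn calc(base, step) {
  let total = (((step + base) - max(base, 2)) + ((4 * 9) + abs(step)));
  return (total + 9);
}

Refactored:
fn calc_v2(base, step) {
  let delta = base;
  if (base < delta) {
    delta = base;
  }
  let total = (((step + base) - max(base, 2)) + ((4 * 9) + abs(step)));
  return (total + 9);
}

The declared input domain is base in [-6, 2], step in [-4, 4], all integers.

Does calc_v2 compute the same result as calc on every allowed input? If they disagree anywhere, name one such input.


Behavior is preserved: although statement counts differ, plus comparison usage differs, plus branching structure differs, plus local variable names differ, the outputs never diverge.
As a probe, take base=-1, step=1: calc runs total := 35 | result 44; calc_v2 runs delta := -1 | (base < delta): false | total := 35 | result 44; both end at 44.
Across all 81 domain points the two functions coincide.
verdict: equivalent


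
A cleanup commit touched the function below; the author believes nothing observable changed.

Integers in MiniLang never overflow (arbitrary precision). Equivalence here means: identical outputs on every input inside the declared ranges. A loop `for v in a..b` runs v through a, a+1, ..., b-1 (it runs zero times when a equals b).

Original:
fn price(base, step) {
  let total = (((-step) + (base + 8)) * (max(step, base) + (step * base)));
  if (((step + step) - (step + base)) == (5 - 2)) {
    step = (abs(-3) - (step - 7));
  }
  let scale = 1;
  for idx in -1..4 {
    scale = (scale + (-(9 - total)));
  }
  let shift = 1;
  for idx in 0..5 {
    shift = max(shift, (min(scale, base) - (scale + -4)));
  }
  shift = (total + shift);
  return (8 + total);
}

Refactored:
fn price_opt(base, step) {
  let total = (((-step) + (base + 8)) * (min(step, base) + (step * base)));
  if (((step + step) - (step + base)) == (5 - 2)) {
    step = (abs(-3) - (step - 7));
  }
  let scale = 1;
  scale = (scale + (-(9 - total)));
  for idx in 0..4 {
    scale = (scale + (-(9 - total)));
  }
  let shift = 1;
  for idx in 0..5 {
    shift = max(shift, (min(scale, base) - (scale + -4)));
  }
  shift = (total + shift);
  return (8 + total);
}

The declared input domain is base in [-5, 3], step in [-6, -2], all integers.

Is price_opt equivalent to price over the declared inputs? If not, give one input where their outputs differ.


Try base=-5, step=-6.
price: total becomes 225; next (((step + step) - (step + base)) == (5 - 2)) evaluates to false; next scale becomes 1; next at idx=-1:; next scale becomes 217; next at idx=0:; next scale becomes 433; next at idx=1:; next scale becomes 649; next at idx=2:; next scale becomes 865; next at idx=3:; next scale becomes 1081; next shift becomes 1; next at idx=0:; next shift becomes 1; next at idx=1:; next shift becomes 1; next at idx=2:; next shift becomes 1; next at idx=3:; next shift becomes 1; next at idx=4:; next shift becomes 1; next shift becomes 226; next final value 233
price_opt: total becomes 216; next (((step + step) - (step + base)) == (5 - 2)) evaluates to false; next scale becomes 1; next scale becomes 208; next at idx=0:; next scale becomes 415; next at idx=1:; next scale becomes 622; next at idx=2:; next scale becomes 829; next at idx=3:; next scale becomes 1036; next shift becomes 1; next at idx=0:; next shift becomes 1; next at idx=1:; next shift becomes 1; next at idx=2:; next shift becomes 1; next at idx=3:; next shift becomes 1; next at idx=4:; next shift becomes 1; next shift becomes 217; next final value 224
233 != 224, so the rewrite changes behavior.
verdict: not equivalent; witness: base=-5, step=-6


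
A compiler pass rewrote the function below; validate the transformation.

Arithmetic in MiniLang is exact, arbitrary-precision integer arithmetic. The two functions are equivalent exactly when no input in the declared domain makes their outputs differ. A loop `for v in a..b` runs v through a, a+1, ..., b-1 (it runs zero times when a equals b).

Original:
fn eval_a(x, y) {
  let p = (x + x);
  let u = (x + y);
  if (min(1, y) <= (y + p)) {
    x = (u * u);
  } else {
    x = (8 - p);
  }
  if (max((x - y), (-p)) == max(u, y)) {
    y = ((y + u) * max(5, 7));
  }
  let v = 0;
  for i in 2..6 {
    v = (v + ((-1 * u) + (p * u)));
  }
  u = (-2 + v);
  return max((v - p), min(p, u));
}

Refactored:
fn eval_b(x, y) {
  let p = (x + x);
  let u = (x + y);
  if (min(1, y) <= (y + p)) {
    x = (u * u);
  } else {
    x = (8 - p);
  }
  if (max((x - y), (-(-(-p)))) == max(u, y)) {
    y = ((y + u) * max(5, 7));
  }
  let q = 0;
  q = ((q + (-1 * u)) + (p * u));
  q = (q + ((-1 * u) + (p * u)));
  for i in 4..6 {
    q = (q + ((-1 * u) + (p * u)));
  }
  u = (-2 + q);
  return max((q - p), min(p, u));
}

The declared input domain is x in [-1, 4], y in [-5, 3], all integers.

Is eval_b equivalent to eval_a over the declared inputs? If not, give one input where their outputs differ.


Differences: local variable names differ, loop structure differs, constant usage differs, statement counts differ, arithmetic usage differs — yet all 54 inputs agree.
verdict: equivalent


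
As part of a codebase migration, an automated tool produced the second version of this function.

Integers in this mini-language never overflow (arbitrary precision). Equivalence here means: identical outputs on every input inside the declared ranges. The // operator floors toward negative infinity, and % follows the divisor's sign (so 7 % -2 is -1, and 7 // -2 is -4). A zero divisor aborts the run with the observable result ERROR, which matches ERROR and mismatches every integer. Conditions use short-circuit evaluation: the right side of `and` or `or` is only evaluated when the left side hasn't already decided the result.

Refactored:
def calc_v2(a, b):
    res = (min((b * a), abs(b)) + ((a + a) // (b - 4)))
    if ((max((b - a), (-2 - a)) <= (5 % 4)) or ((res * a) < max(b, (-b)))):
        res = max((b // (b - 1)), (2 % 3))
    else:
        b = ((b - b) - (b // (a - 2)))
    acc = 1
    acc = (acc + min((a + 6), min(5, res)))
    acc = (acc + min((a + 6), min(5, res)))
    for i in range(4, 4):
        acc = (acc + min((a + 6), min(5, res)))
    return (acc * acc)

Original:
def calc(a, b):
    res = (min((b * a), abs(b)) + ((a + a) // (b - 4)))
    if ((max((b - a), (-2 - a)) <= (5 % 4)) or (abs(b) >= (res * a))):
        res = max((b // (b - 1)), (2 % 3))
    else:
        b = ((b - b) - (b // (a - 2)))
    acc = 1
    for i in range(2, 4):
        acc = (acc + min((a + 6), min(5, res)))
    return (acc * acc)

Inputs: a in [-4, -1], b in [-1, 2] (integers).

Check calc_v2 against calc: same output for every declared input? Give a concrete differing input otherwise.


Take a=-1, b=1.
calc: res=-1, then ((max((b - a), (-2 - a)) <= (5 % 4)) or (abs(b) >= (res * a))) is true, then a zero divisor aborts: ERROR
calc_v2: res=-1, then ((max((b - a), (-2 - a)) <= (5 % 4)) or ((res * a) < max(b, (-b)))) is false, then b=1, then acc=1, then acc=0, then acc=-1, then the loop over i runs zero times, then returns 1
ERROR against 1: the behavior changed.
verdict: not equivalent; witness: a=-1, b=1


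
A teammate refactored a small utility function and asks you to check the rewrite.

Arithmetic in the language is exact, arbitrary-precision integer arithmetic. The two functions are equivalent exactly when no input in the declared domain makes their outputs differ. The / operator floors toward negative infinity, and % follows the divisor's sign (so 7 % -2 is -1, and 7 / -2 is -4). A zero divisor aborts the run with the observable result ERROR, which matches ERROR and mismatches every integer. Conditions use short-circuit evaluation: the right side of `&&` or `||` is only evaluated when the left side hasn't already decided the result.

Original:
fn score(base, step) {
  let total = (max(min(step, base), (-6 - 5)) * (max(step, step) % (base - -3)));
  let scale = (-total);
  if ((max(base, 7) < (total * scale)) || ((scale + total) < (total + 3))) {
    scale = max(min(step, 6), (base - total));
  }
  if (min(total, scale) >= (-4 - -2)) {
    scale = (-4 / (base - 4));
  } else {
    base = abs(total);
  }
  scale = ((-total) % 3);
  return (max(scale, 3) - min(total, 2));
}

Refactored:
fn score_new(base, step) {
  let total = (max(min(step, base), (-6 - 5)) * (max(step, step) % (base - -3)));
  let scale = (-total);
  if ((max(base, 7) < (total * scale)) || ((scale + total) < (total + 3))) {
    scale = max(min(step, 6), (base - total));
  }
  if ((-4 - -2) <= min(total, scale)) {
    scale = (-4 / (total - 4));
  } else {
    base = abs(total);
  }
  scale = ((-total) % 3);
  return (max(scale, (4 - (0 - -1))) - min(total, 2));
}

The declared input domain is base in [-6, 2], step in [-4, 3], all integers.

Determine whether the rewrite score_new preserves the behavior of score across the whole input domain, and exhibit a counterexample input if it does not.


There is a counterexample at base=2, step=2: 1 on one side, ERROR on the other.
score: total becomes 4; next scale becomes -4; next ((max(base, 7) < (total * scale)) || ((scale + total) < (total + 3))) evaluates to true; next scale becomes 2; next (min(total, scale) >= (-4 - -2)) evaluates to true; next scale becomes 2; next scale becomes 2; next final value 1
score_new: total becomes 4; next scale becomes -4; next ((max(base, 7) < (total * scale)) || ((scale + total) < (total + 3))) evaluates to true; next scale becomes 2; next ((-4 - -2) <= min(total, scale)) evaluates to true; next hits division by zero so the output is ERROR
verdict: not equivalent; witness: base=2, step=2


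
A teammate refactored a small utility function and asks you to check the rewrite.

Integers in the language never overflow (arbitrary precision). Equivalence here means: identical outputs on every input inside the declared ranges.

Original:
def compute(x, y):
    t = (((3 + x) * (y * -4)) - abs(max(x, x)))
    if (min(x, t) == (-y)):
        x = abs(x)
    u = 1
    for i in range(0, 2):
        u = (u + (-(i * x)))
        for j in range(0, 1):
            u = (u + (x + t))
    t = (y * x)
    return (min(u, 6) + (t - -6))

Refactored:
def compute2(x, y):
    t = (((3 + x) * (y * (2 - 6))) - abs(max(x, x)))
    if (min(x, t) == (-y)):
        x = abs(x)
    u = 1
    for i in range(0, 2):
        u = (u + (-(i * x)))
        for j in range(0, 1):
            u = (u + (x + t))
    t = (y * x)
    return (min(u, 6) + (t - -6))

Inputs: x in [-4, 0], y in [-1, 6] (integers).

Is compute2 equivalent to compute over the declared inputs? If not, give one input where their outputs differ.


The two versions differ — the changes include constant usage differs, arithmetic usage differs.
Spot check at x=-4, y=5 — compute: t := 16 | (min(x, t) == (-y)): false | u := 1 | iter i=0: | u := 1 | iter j=0: | u := 13 | iter i=1: | u := 17 | iter j=0: | u := 29 | t := -20 | result -8. compute2: t := 16 | (min(x, t) == (-y)): false | u := 1 | iter i=0: | u := 1 | iter j=0: | u := 13 | iter i=1: | u := 17 | iter j=0: | u := 29 | t := -20 | result -8. Both give -8.
Checked all 40 inputs in the declared domain: the outputs agree on every one.
verdict: equivalent


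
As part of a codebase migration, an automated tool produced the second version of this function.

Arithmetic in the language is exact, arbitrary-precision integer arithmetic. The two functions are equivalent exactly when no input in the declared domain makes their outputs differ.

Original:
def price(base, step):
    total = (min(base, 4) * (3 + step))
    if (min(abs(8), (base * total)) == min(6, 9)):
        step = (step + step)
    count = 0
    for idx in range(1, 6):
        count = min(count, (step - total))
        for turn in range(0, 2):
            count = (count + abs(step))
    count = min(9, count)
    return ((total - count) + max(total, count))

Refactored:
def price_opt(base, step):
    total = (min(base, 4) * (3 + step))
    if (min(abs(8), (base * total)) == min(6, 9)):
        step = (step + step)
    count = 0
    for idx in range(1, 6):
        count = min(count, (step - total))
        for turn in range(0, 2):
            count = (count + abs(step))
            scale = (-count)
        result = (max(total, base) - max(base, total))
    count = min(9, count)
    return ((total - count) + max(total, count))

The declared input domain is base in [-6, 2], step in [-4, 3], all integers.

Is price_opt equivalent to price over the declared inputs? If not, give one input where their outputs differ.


Equivalent — the differences include local variable names differ, plus statement counts differ, plus min/max/abs usage differs, plus arithmetic usage differs, yet no declared input distinguishes the two.
As a probe, take base=-2, step=2: price runs total=-10, then (min(abs(8), (base * total)) == min(6, 9)) is false, then count=0, then (idx=1), then count=0, then (turn=0), then count=2, then (turn=1), then count=4, then (idx=2), then count=4, then (turn=0), then count=6, then (turn=1), then count=8, then (idx=3), then count=8, then (turn=0), then count=10, then (turn=1), then count=12, then (idx=4), then count=12, then (turn=0), then count=14, then (turn=1), then count=16, then (idx=5), then count=12, then (turn=0), then count=14, then (turn=1), then count=16, then count=9, then returns -10; price_opt runs total=-10, then (min(abs(8), (base * total)) == min(6, 9)) is false, then count=0, then (idx=1), then count=0, then (turn=0), then count=2, then scale=-2, then (turn=1), then count=4, then scale=-4, then result=0, then (idx=2), then count=4, then (turn=0), then count=6, then scale=-6, then (turn=1), then count=8, then scale=-8, then result=0, then (idx=3), then count=8, then (turn=0), then count=10, then scale=-10, then (turn=1), then count=12, then scale=-12, then result=0, then (idx=4), then count=12, then (turn=0), then count=14, then scale=-14, then (turn=1), then count=16, then scale=-16, then result=0, then (idx=5), then count=12, then (turn=0), then count=14, then scale=-14, then (turn=1), then count=16, then scale=-16, then result=0, then count=9, then returns -10; both end at -10.
Across all 72 domain points the two functions coincide.
verdict: equivalent


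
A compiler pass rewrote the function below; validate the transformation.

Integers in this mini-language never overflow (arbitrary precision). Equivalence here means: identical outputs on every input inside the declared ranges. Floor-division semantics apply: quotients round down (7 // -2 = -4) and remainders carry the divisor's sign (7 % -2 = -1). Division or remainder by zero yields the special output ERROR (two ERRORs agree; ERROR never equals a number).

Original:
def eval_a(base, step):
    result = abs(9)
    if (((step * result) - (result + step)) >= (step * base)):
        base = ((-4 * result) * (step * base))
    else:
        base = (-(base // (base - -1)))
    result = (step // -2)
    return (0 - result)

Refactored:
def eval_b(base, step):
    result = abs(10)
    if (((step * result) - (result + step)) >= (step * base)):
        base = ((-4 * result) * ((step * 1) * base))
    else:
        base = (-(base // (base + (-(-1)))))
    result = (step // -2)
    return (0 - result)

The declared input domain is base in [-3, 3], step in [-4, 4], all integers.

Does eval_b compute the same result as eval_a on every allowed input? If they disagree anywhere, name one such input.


The suspicious edit (`9` became `10`) never changes the result for any input inside the declared domain.
As a probe, take base=2, step=0: eval_a runs result becomes 9; next (((step * result) - (result + step)) >= (step * base)) evaluates to false; next base becomes 0; next result becomes 0; next final value 0; eval_b runs result becomes 10; next (((step * result) - (result + step)) >= (step * base)) evaluates to false; next base becomes 0; next result becomes 0; next final value 0; both end at 0.
Checked all 63 inputs in the declared domain: the outputs agree on every one.
verdict: equivalent


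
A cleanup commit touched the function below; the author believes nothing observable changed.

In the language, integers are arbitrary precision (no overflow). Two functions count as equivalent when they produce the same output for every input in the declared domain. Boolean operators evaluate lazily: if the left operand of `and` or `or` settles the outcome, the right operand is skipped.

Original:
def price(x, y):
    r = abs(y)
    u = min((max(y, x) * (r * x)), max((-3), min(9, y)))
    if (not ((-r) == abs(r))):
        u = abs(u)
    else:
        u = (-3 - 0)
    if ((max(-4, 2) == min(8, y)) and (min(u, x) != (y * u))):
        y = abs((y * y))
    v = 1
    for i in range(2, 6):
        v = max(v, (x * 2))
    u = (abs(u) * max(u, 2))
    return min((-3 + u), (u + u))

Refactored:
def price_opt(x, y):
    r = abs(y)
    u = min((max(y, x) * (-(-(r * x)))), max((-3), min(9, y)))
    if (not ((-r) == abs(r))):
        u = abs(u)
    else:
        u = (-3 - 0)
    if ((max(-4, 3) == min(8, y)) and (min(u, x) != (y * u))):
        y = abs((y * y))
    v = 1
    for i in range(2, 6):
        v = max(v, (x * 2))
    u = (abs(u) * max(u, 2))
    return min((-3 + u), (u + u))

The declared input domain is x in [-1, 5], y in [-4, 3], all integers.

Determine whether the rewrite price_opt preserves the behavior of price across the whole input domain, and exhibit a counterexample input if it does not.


Equivalent. The suspicious edit (`2` became `3`) never changes the result for any input inside the declared domain.
Every one of the 56 inputs gives matching results.
One worked example (x=1, y=-2) — price: r = 2; u = -2; (not ((-r) == abs(r))) -> true; u = 2; ((max(-4, 2) == min(8, y)) and (min(u, x) != (y * u))) -> false; v = 1; [i=2]; v = 2; [i=3]; v = 2; [i=4]; v = 2; [i=5]; v = 2; u = 4; return 1; price_opt: r = 2; u = -2; (not ((-r) == abs(r))) -> true; u = 2; ((max(-4, 3) == min(8, y)) and (min(u, x) != (y * u))) -> false; v = 1; [i=2]; v = 2; [i=3]; v = 2; [i=4]; v = 2; [i=5]; v = 2; u = 4; return 1; agreement on 1.
verdict: equivalent


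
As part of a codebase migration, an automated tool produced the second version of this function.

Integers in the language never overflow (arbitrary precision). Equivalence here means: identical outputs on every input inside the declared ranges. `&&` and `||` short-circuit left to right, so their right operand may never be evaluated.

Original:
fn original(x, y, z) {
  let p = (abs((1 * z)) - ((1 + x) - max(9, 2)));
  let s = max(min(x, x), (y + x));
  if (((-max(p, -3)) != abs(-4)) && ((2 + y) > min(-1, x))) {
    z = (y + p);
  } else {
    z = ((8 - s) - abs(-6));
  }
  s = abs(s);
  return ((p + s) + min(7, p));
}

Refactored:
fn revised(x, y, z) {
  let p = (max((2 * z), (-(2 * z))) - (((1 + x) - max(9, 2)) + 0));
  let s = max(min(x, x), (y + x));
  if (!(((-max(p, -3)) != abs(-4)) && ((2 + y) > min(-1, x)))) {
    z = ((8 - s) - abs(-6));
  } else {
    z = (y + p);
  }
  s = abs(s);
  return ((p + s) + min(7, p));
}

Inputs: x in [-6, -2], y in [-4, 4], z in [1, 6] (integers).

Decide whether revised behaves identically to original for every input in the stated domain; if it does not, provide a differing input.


Input x=-6, y=-4, z=1: 28 from original versus 29 from revised.
verdict: not equivalent; witness: x=-6, y=-4, z=1


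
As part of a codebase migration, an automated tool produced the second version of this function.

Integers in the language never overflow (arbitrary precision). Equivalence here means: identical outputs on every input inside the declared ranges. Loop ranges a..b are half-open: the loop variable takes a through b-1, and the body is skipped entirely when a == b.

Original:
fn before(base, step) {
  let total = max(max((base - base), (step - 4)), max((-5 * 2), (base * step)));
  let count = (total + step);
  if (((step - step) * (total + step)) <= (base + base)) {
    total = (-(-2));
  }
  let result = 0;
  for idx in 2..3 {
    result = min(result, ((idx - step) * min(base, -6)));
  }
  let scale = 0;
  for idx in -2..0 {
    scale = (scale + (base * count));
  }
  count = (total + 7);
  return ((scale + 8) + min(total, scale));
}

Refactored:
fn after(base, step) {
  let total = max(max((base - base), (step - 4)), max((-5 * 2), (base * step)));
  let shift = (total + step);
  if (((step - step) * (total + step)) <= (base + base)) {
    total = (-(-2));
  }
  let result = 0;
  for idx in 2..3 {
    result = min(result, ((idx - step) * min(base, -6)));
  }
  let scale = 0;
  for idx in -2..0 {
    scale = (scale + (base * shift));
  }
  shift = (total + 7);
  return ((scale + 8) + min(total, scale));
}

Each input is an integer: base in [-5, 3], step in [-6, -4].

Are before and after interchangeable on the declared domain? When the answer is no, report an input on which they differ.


Although local variable names differ, 27/27 inputs agree.
verdict: equivalent


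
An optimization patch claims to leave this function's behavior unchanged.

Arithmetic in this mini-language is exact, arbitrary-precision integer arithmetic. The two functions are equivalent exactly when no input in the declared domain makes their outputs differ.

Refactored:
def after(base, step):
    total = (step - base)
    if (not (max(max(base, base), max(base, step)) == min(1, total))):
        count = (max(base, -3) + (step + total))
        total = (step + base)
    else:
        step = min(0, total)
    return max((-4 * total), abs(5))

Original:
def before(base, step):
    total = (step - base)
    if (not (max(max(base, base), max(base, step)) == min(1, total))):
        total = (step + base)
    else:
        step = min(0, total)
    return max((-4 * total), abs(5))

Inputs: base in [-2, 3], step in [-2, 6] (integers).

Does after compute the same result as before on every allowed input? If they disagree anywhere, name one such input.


The two versions differ — the changes include arithmetic usage differs, and statement counts differ, and constant usage differs, and local variable names differ, and min/max/abs usage differs.
As a probe, take base=-2, step=-1: before runs total becomes 1; next (not (max(max(base, base), max(base, step)) == min(1, total))) evaluates to true; next total becomes -3; next final value 12; after runs total becomes 1; next (not (max(max(base, base), max(base, step)) == min(1, total))) evaluates to true; next count becomes -2; next total becomes -3; next final value 12; both end at 12.
Sweeping the whole domain (54 inputs) finds no disagreement.
verdict: equivalent


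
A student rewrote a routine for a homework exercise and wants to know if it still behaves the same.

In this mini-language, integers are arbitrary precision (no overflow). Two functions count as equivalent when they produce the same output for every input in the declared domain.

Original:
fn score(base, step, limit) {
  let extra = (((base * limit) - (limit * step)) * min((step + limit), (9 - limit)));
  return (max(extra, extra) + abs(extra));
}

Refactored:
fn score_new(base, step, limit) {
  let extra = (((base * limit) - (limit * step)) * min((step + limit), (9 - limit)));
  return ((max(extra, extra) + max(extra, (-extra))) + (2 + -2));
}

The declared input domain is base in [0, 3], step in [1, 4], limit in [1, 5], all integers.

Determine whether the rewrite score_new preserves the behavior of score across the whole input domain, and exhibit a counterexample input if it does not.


Side by side, the visible changes include: min/max/abs usage differs, arithmetic usage differs, constant usage differs.
One worked example (base=2, step=3, limit=5) — score: extra := -20 | result 0; score_new: extra := -20 | result 0; agreement on 0.
Sweeping the whole domain (80 inputs) finds no disagreement.
verdict: equivalent


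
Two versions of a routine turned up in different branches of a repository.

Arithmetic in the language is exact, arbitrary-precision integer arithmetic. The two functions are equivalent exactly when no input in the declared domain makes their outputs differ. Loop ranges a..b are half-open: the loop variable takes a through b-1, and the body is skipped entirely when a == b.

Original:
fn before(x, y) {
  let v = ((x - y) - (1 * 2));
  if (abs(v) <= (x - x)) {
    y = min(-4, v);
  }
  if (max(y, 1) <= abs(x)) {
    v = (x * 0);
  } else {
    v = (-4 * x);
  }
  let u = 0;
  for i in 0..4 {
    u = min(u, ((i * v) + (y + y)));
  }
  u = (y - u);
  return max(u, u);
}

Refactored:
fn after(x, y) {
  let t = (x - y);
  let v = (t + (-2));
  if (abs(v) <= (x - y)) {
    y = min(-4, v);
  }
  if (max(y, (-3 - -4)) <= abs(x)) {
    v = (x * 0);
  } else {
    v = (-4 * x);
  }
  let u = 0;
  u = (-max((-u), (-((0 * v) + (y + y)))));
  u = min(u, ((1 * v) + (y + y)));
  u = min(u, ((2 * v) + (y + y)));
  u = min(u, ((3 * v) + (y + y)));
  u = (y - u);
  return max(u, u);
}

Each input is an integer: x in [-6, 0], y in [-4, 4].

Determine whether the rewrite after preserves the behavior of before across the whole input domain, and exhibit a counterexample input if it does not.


Evaluate both at x=-2, y=-3.
before: v=-1, then (abs(v) <= (x - x)) is false, then (max(y, 1) <= abs(x)) is true, then v=0, then u=0, then (i=0), then u=-6, then (i=1), then u=-6, then (i=2), then u=-6, then (i=3), then u=-6, then u=3, then returns 3
after: t=1, then v=-1, then (abs(v) <= (x - y)) is true, then y=-4, then (max(y, (-3 - -4)) <= abs(x)) is true, then v=0, then u=0, then u=-8, then u=-8, then u=-8, then u=-8, then u=4, then returns 4
3 vs 4 — the two versions disagree here.
verdict: not equivalent; witness: x=-2, y=-3


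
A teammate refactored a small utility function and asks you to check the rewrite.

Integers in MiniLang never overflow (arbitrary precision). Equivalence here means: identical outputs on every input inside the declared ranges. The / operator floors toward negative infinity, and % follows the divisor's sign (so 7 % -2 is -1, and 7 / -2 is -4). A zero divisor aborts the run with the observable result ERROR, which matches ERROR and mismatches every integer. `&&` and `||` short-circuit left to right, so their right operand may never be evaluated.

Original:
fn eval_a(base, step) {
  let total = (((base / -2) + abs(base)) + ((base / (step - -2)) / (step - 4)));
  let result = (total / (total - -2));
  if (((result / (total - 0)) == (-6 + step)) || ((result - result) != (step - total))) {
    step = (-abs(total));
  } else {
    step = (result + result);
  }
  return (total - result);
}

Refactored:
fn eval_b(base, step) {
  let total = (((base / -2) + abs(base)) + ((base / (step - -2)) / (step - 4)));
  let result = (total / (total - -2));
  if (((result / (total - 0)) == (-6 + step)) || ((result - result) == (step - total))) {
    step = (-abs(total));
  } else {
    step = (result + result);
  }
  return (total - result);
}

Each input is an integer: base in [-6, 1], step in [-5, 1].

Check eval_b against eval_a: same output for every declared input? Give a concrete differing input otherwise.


Although `((result - result) != (step - total))` became `((result - result) == (step - total))`, no input in the stated domain can expose it.
Spot check at base=1, step=0 — eval_a: total := 0 | result := 0 | divide-by-zero, output ERROR. eval_b: total := 0 | result := 0 | divide-by-zero, output ERROR. Both give ERROR.
Sweeping the whole domain (56 inputs) finds no disagreement.
verdict: equivalent


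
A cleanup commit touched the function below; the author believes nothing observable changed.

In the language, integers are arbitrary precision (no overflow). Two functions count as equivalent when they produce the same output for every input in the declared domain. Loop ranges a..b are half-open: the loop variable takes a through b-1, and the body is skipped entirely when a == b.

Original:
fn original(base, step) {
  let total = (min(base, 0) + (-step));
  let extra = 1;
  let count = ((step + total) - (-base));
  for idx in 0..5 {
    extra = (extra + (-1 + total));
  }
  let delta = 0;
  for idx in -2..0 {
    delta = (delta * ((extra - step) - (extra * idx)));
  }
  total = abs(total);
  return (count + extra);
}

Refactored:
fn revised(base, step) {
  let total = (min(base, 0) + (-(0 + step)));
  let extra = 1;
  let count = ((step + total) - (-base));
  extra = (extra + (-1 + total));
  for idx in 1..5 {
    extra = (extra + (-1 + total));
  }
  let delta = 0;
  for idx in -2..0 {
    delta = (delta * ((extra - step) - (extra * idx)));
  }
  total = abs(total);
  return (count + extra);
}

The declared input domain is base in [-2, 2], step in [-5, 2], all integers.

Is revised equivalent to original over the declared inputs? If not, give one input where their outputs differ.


Behavior is preserved: although constant usage differs, and statement counts differ, and arithmetic usage differs, and loop structure differs, the outputs never diverge.
One worked example (base=-1, step=2) — original: total := -3 | extra := 1 | count := -2 | iter idx=0: | extra := -3 | iter idx=1: | extra := -7 | iter idx=2: | extra := -11 | iter idx=3: | extra := -15 | iter idx=4: | extra := -19 | delta := 0 | iter idx=-2: | delta := 0 | iter idx=-1: | delta := 0 | total := 3 | result -21; revised: total := -3 | extra := 1 | count := -2 | extra := -3 | iter idx=1: | extra := -7 | iter idx=2: | extra := -11 | iter idx=3: | extra := -15 | iter idx=4: | extra := -19 | delta := 0 | iter idx=-2: | delta := 0 | iter idx=-1: | delta := 0 | total := 3 | result -21; agreement on -21.
Sweeping the whole domain (40 inputs) finds no disagreement.
verdict: equivalent


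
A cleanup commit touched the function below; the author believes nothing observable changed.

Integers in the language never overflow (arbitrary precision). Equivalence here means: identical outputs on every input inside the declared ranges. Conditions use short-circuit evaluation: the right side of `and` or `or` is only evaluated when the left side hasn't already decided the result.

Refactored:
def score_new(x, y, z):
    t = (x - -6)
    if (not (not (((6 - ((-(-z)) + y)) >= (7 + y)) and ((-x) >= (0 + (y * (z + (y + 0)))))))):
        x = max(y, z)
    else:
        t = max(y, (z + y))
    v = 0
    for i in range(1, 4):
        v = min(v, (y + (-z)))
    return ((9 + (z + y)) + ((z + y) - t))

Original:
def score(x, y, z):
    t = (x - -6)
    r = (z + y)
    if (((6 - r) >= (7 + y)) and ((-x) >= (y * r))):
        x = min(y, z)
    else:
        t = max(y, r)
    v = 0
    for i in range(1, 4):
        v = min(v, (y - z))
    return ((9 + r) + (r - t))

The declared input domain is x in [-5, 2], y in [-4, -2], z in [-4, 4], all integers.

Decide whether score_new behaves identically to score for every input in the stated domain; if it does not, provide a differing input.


The edit looks behavioral (`min(y, z)` became `max(y, z)`), but over these ranges it never changes the outcome.
As a probe, take x=1, y=-2, z=1: score runs t = 7; r = -1; (((6 - r) >= (7 + y)) and ((-x) >= (y * r))) -> false; t = -1; v = 0; [i=1]; v = -3; [i=2]; v = -3; [i=3]; v = -3; return 8; score_new runs t = 7; (not (not (((6 - ((-(-z)) + y)) >= (7 + y)) and ((-x) >= (0 + (y * (z + (y + 0)))))))) -> false; t = -1; v = 0; [i=1]; v = -3; [i=2]; v = -3; [i=3]; v = -3; return 8; both end at 8.
Every one of the 216 inputs gives matching results.
verdict: equivalent


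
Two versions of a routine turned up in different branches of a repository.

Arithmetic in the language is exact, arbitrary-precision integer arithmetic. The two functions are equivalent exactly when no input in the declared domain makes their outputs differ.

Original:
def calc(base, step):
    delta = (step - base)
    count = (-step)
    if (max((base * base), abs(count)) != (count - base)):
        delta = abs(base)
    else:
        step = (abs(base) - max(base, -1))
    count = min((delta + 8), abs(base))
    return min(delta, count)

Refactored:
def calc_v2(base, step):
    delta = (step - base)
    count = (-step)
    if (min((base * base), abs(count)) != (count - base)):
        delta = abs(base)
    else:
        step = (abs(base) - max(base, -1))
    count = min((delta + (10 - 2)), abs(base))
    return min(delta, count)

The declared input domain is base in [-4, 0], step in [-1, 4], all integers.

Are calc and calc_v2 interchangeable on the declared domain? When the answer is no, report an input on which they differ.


Take base=0, step=-1.
calc: delta becomes -1; next count becomes 1; next (max((base * base), abs(count)) != (count - base)) evaluates to false; next step becomes 0; next count becomes 0; next final value -1
calc_v2: delta becomes -1; next count becomes 1; next (min((base * base), abs(count)) != (count - base)) evaluates to true; next delta becomes 0; next count becomes 0; next final value 0
-1 and 0 differ, so these are not the same function on this domain.
verdict: not equivalent; witness: base=0, step=-1
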